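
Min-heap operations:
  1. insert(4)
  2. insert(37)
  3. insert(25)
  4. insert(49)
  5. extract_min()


insert(4) -> [4]
insert(37) -> [4, 37]
insert(25) -> [4, 37, 25]
insert(49) -> [4, 37, 25, 49]
extract_min()->4, [25, 37, 49]

Final heap: [25, 37, 49]


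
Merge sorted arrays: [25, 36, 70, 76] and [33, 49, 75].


Take 25 from A
Take 33 from B
Take 36 from A
Take 49 from B
Take 70 from A
Take 75 from B

Merged: [25, 33, 36, 49, 70, 75, 76]


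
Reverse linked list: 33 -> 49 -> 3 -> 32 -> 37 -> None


Step 1: curr=33, set curr.next=prev(None) | reversed so far: 33
Step 2: curr=49, set curr.next=prev(33) | reversed so far: 49 -> 33
Step 3: curr=3, set curr.next=prev(49) | reversed so far: 3 -> 49 -> 33
Step 4: curr=32, set curr.next=prev(3) | reversed so far: 32 -> 3 -> 49 -> 33
Step 5: curr=37, set curr.next=prev(32) | reversed so far: 37 -> 32 -> 3 -> 49 -> 33

37 -> 32 -> 3 -> 49 -> 33 -> None


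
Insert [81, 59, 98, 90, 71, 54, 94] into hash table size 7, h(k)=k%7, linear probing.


Insert 81: h=4 -> slot 4
Insert 59: h=3 -> slot 3
Insert 98: h=0 -> slot 0
Insert 90: h=6 -> slot 6
Insert 71: h=1 -> slot 1
Insert 54: h=5 -> slot 5
Insert 94: h=3, 6 probes -> slot 2

Table: [98, 71, 94, 59, 81, 54, 90]


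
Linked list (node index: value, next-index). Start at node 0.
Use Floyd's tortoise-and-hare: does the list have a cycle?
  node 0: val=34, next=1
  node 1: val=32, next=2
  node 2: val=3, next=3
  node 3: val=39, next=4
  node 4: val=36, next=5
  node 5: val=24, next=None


Floyd's tortoise (slow, +1) and hare (fast, +2):
  init: slow=0, fast=0
  step 1: slow=1, fast=2
  step 2: slow=2, fast=4
  step 3: fast 4->5->None, no cycle

Cycle: no


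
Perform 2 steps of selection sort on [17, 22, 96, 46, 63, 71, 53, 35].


Initial: [17, 22, 96, 46, 63, 71, 53, 35]
Step 1: min=17 at 0
  Swap: [17, 22, 96, 46, 63, 71, 53, 35]
Step 2: min=22 at 1
  Swap: [17, 22, 96, 46, 63, 71, 53, 35]

After 2 steps: [17, 22, 96, 46, 63, 71, 53, 35]


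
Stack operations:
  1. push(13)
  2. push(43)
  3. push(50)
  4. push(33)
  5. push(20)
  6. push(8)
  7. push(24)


push(13) -> [13]
push(43) -> [13, 43]
push(50) -> [13, 43, 50]
push(33) -> [13, 43, 50, 33]
push(20) -> [13, 43, 50, 33, 20]
push(8) -> [13, 43, 50, 33, 20, 8]
push(24) -> [13, 43, 50, 33, 20, 8, 24]

Final stack: [13, 43, 50, 33, 20, 8, 24]


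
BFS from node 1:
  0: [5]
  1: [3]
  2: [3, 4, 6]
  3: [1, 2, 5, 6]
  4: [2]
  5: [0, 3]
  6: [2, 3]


Visit 1, enqueue [3]
Visit 3, enqueue [2, 5, 6]
Visit 2, enqueue [4]
Visit 5, enqueue [0]
Visit 6, enqueue []
Visit 4, enqueue []
Visit 0, enqueue []

BFS order: [1, 3, 2, 5, 6, 4, 0]


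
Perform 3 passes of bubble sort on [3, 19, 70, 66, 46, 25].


Initial: [3, 19, 70, 66, 46, 25]
Pass 1: [3, 19, 66, 46, 25, 70] (3 swaps)
Pass 2: [3, 19, 46, 25, 66, 70] (2 swaps)
Pass 3: [3, 19, 25, 46, 66, 70] (1 swaps)

After 3 passes: [3, 19, 25, 46, 66, 70]


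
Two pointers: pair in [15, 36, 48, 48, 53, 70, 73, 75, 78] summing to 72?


lo=0(15)+hi=8(78)=93
lo=0(15)+hi=7(75)=90
lo=0(15)+hi=6(73)=88
lo=0(15)+hi=5(70)=85
lo=0(15)+hi=4(53)=68
lo=1(36)+hi=4(53)=89
lo=1(36)+hi=3(48)=84
lo=1(36)+hi=2(48)=84

No pair found


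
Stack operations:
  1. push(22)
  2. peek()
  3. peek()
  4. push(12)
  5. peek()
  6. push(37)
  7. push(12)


push(22) -> [22]
peek()->22
peek()->22
push(12) -> [22, 12]
peek()->12
push(37) -> [22, 12, 37]
push(12) -> [22, 12, 37, 12]

Final stack: [22, 12, 37, 12]


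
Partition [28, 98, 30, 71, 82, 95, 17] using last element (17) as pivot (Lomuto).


Pivot: 17
Place pivot at 0: [17, 98, 30, 71, 82, 95, 28]

Partitioned: [17, 98, 30, 71, 82, 95, 28]


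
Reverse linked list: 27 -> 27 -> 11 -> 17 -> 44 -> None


Step 1: curr=27, set curr.next=prev(None) | reversed so far: 27
Step 2: curr=27, set curr.next=prev(27) | reversed so far: 27 -> 27
Step 3: curr=11, set curr.next=prev(27) | reversed so far: 11 -> 27 -> 27
Step 4: curr=17, set curr.next=prev(11) | reversed so far: 17 -> 11 -> 27 -> 27
Step 5: curr=44, set curr.next=prev(17) | reversed so far: 44 -> 17 -> 11 -> 27 -> 27

44 -> 17 -> 11 -> 27 -> 27 -> None


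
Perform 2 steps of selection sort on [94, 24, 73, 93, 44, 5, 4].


Initial: [94, 24, 73, 93, 44, 5, 4]
Step 1: min=4 at 6
  Swap: [4, 24, 73, 93, 44, 5, 94]
Step 2: min=5 at 5
  Swap: [4, 5, 73, 93, 44, 24, 94]

After 2 steps: [4, 5, 73, 93, 44, 24, 94]


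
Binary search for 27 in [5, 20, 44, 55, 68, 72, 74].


Step 1: lo=0, hi=6, mid=3, val=55
Step 2: lo=0, hi=2, mid=1, val=20
Step 3: lo=2, hi=2, mid=2, val=44

Not found


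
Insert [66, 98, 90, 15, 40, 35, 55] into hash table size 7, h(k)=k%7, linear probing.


Insert 66: h=3 -> slot 3
Insert 98: h=0 -> slot 0
Insert 90: h=6 -> slot 6
Insert 15: h=1 -> slot 1
Insert 40: h=5 -> slot 5
Insert 35: h=0, 2 probes -> slot 2
Insert 55: h=6, 5 probes -> slot 4

Table: [98, 15, 35, 66, 55, 40, 90]


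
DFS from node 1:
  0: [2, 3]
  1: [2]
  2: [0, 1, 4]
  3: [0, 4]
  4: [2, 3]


Visit 1, push [2]
Visit 2, push [4, 0]
Visit 0, push [3]
Visit 3, push [4]
Visit 4, push []

DFS order: [1, 2, 0, 3, 4]


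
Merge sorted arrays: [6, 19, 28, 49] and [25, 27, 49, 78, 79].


Take 6 from A
Take 19 from A
Take 25 from B
Take 27 from B
Take 28 from A
Take 49 from A

Merged: [6, 19, 25, 27, 28, 49, 49, 78, 79]


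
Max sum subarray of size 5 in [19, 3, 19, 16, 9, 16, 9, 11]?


[0:5]: 66
[1:6]: 63
[2:7]: 69
[3:8]: 61

Max: 69 at [2:7]


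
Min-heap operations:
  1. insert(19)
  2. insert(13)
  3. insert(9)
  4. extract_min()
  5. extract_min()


insert(19) -> [19]
insert(13) -> [13, 19]
insert(9) -> [9, 19, 13]
extract_min()->9, [13, 19]
extract_min()->13, [19]

Final heap: [19]


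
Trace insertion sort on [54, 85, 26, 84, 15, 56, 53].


Initial: [54, 85, 26, 84, 15, 56, 53]
Insert 85: [54, 85, 26, 84, 15, 56, 53]
Insert 26: [26, 54, 85, 84, 15, 56, 53]
Insert 84: [26, 54, 84, 85, 15, 56, 53]
Insert 15: [15, 26, 54, 84, 85, 56, 53]
Insert 56: [15, 26, 54, 56, 84, 85, 53]
Insert 53: [15, 26, 53, 54, 56, 84, 85]

Sorted: [15, 26, 53, 54, 56, 84, 85]


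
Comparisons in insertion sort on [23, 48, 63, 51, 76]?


Algorithm: insertion sort
Input: [23, 48, 63, 51, 76]
Sorted: [23, 48, 51, 63, 76]

5


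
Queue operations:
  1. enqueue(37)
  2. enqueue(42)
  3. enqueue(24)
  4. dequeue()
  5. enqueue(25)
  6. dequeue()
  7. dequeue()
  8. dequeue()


enqueue(37) -> [37]
enqueue(42) -> [37, 42]
enqueue(24) -> [37, 42, 24]
dequeue()->37, [42, 24]
enqueue(25) -> [42, 24, 25]
dequeue()->42, [24, 25]
dequeue()->24, [25]
dequeue()->25, []

Final queue: []


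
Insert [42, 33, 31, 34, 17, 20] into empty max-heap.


Insert 42: [42]
Insert 33: [42, 33]
Insert 31: [42, 33, 31]
Insert 34: [42, 34, 31, 33]
Insert 17: [42, 34, 31, 33, 17]
Insert 20: [42, 34, 31, 33, 17, 20]

Final heap: [42, 34, 31, 33, 17, 20]


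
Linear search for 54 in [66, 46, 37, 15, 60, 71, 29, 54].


i=0: 66!=54
i=1: 46!=54
i=2: 37!=54
i=3: 15!=54
i=4: 60!=54
i=5: 71!=54
i=6: 29!=54
i=7: 54==54 found!

Found at 7, 8 comps


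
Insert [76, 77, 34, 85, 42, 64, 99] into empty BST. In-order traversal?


Insert 76: root
Insert 77: R from 76
Insert 34: L from 76
Insert 85: R from 76 -> R from 77
Insert 42: L from 76 -> R from 34
Insert 64: L from 76 -> R from 34 -> R from 42
Insert 99: R from 76 -> R from 77 -> R from 85

In-order: [34, 42, 64, 76, 77, 85, 99]


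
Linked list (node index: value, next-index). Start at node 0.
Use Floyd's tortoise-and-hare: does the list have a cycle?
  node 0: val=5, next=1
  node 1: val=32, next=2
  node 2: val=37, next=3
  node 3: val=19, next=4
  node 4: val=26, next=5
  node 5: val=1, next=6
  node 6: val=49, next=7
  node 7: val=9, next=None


Floyd's tortoise (slow, +1) and hare (fast, +2):
  init: slow=0, fast=0
  step 1: slow=1, fast=2
  step 2: slow=2, fast=4
  step 3: slow=3, fast=6
  step 4: fast 6->7->None, no cycle

Cycle: no


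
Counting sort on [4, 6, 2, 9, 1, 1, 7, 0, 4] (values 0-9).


Input: [4, 6, 2, 9, 1, 1, 7, 0, 4]
Counts: [1, 2, 1, 0, 2, 0, 1, 1, 0, 1]

Sorted: [0, 1, 1, 2, 4, 4, 6, 7, 9]


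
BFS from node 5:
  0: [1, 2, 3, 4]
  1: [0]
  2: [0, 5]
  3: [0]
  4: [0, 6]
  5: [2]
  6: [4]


Visit 5, enqueue [2]
Visit 2, enqueue [0]
Visit 0, enqueue [1, 3, 4]
Visit 1, enqueue []
Visit 3, enqueue []
Visit 4, enqueue [6]
Visit 6, enqueue []

BFS order: [5, 2, 0, 1, 3, 4, 6]


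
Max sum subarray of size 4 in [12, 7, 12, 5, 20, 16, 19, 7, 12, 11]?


[0:4]: 36
[1:5]: 44
[2:6]: 53
[3:7]: 60
[4:8]: 62
[5:9]: 54
[6:10]: 49

Max: 62 at [4:8]


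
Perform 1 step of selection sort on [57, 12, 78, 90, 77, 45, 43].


Initial: [57, 12, 78, 90, 77, 45, 43]
Step 1: min=12 at 1
  Swap: [12, 57, 78, 90, 77, 45, 43]

After 1 step: [12, 57, 78, 90, 77, 45, 43]


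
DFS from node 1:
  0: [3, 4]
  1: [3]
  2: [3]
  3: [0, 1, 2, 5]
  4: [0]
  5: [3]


Visit 1, push [3]
Visit 3, push [5, 2, 0]
Visit 0, push [4]
Visit 4, push []
Visit 2, push []
Visit 5, push []

DFS order: [1, 3, 0, 4, 2, 5]


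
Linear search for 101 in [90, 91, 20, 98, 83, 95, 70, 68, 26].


i=0: 90!=101
i=1: 91!=101
i=2: 20!=101
i=3: 98!=101
i=4: 83!=101
i=5: 95!=101
i=6: 70!=101
i=7: 68!=101
i=8: 26!=101

Not found, 9 comps


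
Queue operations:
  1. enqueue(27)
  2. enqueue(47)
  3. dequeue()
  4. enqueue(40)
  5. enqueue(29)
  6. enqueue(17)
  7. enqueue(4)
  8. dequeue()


enqueue(27) -> [27]
enqueue(47) -> [27, 47]
dequeue()->27, [47]
enqueue(40) -> [47, 40]
enqueue(29) -> [47, 40, 29]
enqueue(17) -> [47, 40, 29, 17]
enqueue(4) -> [47, 40, 29, 17, 4]
dequeue()->47, [40, 29, 17, 4]

Final queue: [40, 29, 17, 4]


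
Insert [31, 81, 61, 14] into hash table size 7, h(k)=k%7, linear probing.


Insert 31: h=3 -> slot 3
Insert 81: h=4 -> slot 4
Insert 61: h=5 -> slot 5
Insert 14: h=0 -> slot 0

Table: [14, None, None, 31, 81, 61, None]


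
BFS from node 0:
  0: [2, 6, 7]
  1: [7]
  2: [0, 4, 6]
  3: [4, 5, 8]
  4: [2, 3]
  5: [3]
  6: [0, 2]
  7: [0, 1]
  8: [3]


Visit 0, enqueue [2, 6, 7]
Visit 2, enqueue [4]
Visit 6, enqueue []
Visit 7, enqueue [1]
Visit 4, enqueue [3]
Visit 1, enqueue []
Visit 3, enqueue [5, 8]
Visit 5, enqueue []
Visit 8, enqueue []

BFS order: [0, 2, 6, 7, 4, 1, 3, 5, 8]


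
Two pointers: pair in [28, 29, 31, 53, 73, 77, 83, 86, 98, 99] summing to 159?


lo=0(28)+hi=9(99)=127
lo=1(29)+hi=9(99)=128
lo=2(31)+hi=9(99)=130
lo=3(53)+hi=9(99)=152
lo=4(73)+hi=9(99)=172
lo=4(73)+hi=8(98)=171
lo=4(73)+hi=7(86)=159

Yes: 73+86=159


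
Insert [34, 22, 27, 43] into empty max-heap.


Insert 34: [34]
Insert 22: [34, 22]
Insert 27: [34, 22, 27]
Insert 43: [43, 34, 27, 22]

Final heap: [43, 34, 27, 22]


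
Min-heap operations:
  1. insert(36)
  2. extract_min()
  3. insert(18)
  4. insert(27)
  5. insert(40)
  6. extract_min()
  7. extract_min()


insert(36) -> [36]
extract_min()->36, []
insert(18) -> [18]
insert(27) -> [18, 27]
insert(40) -> [18, 27, 40]
extract_min()->18, [27, 40]
extract_min()->27, [40]

Final heap: [40]


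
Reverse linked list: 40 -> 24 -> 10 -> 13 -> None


Step 1: curr=40, set curr.next=prev(None) | reversed so far: 40
Step 2: curr=24, set curr.next=prev(40) | reversed so far: 24 -> 40
Step 3: curr=10, set curr.next=prev(24) | reversed so far: 10 -> 24 -> 40
Step 4: curr=13, set curr.next=prev(10) | reversed so far: 13 -> 10 -> 24 -> 40

13 -> 10 -> 24 -> 40 -> None


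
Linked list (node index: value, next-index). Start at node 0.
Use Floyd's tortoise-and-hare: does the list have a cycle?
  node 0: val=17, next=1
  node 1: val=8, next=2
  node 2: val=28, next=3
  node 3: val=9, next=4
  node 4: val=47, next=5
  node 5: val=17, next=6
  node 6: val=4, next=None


Floyd's tortoise (slow, +1) and hare (fast, +2):
  init: slow=0, fast=0
  step 1: slow=1, fast=2
  step 2: slow=2, fast=4
  step 3: slow=3, fast=6
  step 4: fast -> None, no cycle

Cycle: no


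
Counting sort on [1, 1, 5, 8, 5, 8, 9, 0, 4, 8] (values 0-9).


Input: [1, 1, 5, 8, 5, 8, 9, 0, 4, 8]
Counts: [1, 2, 0, 0, 1, 2, 0, 0, 3, 1]

Sorted: [0, 1, 1, 4, 5, 5, 8, 8, 8, 9]


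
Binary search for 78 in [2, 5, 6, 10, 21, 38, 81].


Step 1: lo=0, hi=6, mid=3, val=10
Step 2: lo=4, hi=6, mid=5, val=38
Step 3: lo=6, hi=6, mid=6, val=81

Not found


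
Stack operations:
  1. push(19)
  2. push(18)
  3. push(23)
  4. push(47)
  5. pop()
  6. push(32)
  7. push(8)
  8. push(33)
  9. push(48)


push(19) -> [19]
push(18) -> [19, 18]
push(23) -> [19, 18, 23]
push(47) -> [19, 18, 23, 47]
pop()->47, [19, 18, 23]
push(32) -> [19, 18, 23, 32]
push(8) -> [19, 18, 23, 32, 8]
push(33) -> [19, 18, 23, 32, 8, 33]
push(48) -> [19, 18, 23, 32, 8, 33, 48]

Final stack: [19, 18, 23, 32, 8, 33, 48]


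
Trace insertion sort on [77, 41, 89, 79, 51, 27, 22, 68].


Initial: [77, 41, 89, 79, 51, 27, 22, 68]
Insert 41: [41, 77, 89, 79, 51, 27, 22, 68]
Insert 89: [41, 77, 89, 79, 51, 27, 22, 68]
Insert 79: [41, 77, 79, 89, 51, 27, 22, 68]
Insert 51: [41, 51, 77, 79, 89, 27, 22, 68]
Insert 27: [27, 41, 51, 77, 79, 89, 22, 68]
Insert 22: [22, 27, 41, 51, 77, 79, 89, 68]
Insert 68: [22, 27, 41, 51, 68, 77, 79, 89]

Sorted: [22, 27, 41, 51, 68, 77, 79, 89]


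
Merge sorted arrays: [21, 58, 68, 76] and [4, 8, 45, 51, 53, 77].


Take 4 from B
Take 8 from B
Take 21 from A
Take 45 from B
Take 51 from B
Take 53 from B
Take 58 from A
Take 68 from A
Take 76 from A

Merged: [4, 8, 21, 45, 51, 53, 58, 68, 76, 77]


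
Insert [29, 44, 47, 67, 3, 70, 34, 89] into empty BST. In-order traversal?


Insert 29: root
Insert 44: R from 29
Insert 47: R from 29 -> R from 44
Insert 67: R from 29 -> R from 44 -> R from 47
Insert 3: L from 29
Insert 70: R from 29 -> R from 44 -> R from 47 -> R from 67
Insert 34: R from 29 -> L from 44
Insert 89: R from 29 -> R from 44 -> R from 47 -> R from 67 -> R from 70

In-order: [3, 29, 34, 44, 47, 67, 70, 89]


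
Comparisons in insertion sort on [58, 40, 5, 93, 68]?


Algorithm: insertion sort
Input: [58, 40, 5, 93, 68]
Sorted: [5, 40, 58, 68, 93]

6


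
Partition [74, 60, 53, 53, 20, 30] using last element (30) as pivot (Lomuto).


Pivot: 30
  20 <= 30: swap -> [20, 60, 53, 53, 74, 30]
Place pivot at 1: [20, 30, 53, 53, 74, 60]

Partitioned: [20, 30, 53, 53, 74, 60]


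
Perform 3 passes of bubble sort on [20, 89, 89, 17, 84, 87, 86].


Initial: [20, 89, 89, 17, 84, 87, 86]
Pass 1: [20, 89, 17, 84, 87, 86, 89] (4 swaps)
Pass 2: [20, 17, 84, 87, 86, 89, 89] (4 swaps)
Pass 3: [17, 20, 84, 86, 87, 89, 89] (2 swaps)

After 3 passes: [17, 20, 84, 86, 87, 89, 89]


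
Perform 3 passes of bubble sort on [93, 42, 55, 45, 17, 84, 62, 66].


Initial: [93, 42, 55, 45, 17, 84, 62, 66]
Pass 1: [42, 55, 45, 17, 84, 62, 66, 93] (7 swaps)
Pass 2: [42, 45, 17, 55, 62, 66, 84, 93] (4 swaps)
Pass 3: [42, 17, 45, 55, 62, 66, 84, 93] (1 swaps)

After 3 passes: [42, 17, 45, 55, 62, 66, 84, 93]


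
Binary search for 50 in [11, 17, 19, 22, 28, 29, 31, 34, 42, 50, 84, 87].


Step 1: lo=0, hi=11, mid=5, val=29
Step 2: lo=6, hi=11, mid=8, val=42
Step 3: lo=9, hi=11, mid=10, val=84
Step 4: lo=9, hi=9, mid=9, val=50

Found at index 9


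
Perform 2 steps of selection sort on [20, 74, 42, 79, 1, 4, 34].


Initial: [20, 74, 42, 79, 1, 4, 34]
Step 1: min=1 at 4
  Swap: [1, 74, 42, 79, 20, 4, 34]
Step 2: min=4 at 5
  Swap: [1, 4, 42, 79, 20, 74, 34]

After 2 steps: [1, 4, 42, 79, 20, 74, 34]


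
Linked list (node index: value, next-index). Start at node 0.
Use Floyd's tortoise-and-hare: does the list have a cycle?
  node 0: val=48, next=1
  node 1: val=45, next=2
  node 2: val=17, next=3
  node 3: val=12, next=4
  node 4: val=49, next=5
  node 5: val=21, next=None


Floyd's tortoise (slow, +1) and hare (fast, +2):
  init: slow=0, fast=0
  step 1: slow=1, fast=2
  step 2: slow=2, fast=4
  step 3: fast 4->5->None, no cycle

Cycle: no


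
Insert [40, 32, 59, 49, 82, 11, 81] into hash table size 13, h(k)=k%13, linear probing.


Insert 40: h=1 -> slot 1
Insert 32: h=6 -> slot 6
Insert 59: h=7 -> slot 7
Insert 49: h=10 -> slot 10
Insert 82: h=4 -> slot 4
Insert 11: h=11 -> slot 11
Insert 81: h=3 -> slot 3

Table: [None, 40, None, 81, 82, None, 32, 59, None, None, 49, 11, None]


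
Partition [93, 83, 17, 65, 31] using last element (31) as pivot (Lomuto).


Pivot: 31
  17 <= 31: swap -> [17, 83, 93, 65, 31]
Place pivot at 1: [17, 31, 93, 65, 83]

Partitioned: [17, 31, 93, 65, 83]


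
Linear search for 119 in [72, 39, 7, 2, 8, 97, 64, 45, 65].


i=0: 72!=119
i=1: 39!=119
i=2: 7!=119
i=3: 2!=119
i=4: 8!=119
i=5: 97!=119
i=6: 64!=119
i=7: 45!=119
i=8: 65!=119

Not found, 9 comps


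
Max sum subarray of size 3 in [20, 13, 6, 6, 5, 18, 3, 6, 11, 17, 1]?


[0:3]: 39
[1:4]: 25
[2:5]: 17
[3:6]: 29
[4:7]: 26
[5:8]: 27
[6:9]: 20
[7:10]: 34
[8:11]: 29

Max: 39 at [0:3]


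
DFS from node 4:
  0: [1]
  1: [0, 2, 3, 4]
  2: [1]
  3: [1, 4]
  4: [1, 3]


Visit 4, push [3, 1]
Visit 1, push [3, 2, 0]
Visit 0, push []
Visit 2, push []
Visit 3, push []

DFS order: [4, 1, 0, 2, 3]


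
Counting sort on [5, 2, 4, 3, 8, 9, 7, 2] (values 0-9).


Input: [5, 2, 4, 3, 8, 9, 7, 2]
Counts: [0, 0, 2, 1, 1, 1, 0, 1, 1, 1]

Sorted: [2, 2, 3, 4, 5, 7, 8, 9]


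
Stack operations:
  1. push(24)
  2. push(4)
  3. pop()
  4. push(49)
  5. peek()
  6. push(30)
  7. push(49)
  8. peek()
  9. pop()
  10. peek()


push(24) -> [24]
push(4) -> [24, 4]
pop()->4, [24]
push(49) -> [24, 49]
peek()->49
push(30) -> [24, 49, 30]
push(49) -> [24, 49, 30, 49]
peek()->49
pop()->49, [24, 49, 30]
peek()->30

Final stack: [24, 49, 30]


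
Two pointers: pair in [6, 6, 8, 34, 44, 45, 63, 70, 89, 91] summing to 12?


lo=0(6)+hi=9(91)=97
lo=0(6)+hi=8(89)=95
lo=0(6)+hi=7(70)=76
lo=0(6)+hi=6(63)=69
lo=0(6)+hi=5(45)=51
lo=0(6)+hi=4(44)=50
lo=0(6)+hi=3(34)=40
lo=0(6)+hi=2(8)=14
lo=0(6)+hi=1(6)=12

Yes: 6+6=12


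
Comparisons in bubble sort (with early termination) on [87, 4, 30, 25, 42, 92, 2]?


Algorithm: bubble sort (with early termination)
Input: [87, 4, 30, 25, 42, 92, 2]
Sorted: [2, 4, 25, 30, 42, 87, 92]

21


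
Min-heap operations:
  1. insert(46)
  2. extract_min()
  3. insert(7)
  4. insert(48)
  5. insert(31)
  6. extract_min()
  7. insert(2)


insert(46) -> [46]
extract_min()->46, []
insert(7) -> [7]
insert(48) -> [7, 48]
insert(31) -> [7, 48, 31]
extract_min()->7, [31, 48]
insert(2) -> [2, 48, 31]

Final heap: [2, 48, 31]


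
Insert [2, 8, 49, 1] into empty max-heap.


Insert 2: [2]
Insert 8: [8, 2]
Insert 49: [49, 2, 8]
Insert 1: [49, 2, 8, 1]

Final heap: [49, 2, 8, 1]


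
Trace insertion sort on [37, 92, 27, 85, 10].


Initial: [37, 92, 27, 85, 10]
Insert 92: [37, 92, 27, 85, 10]
Insert 27: [27, 37, 92, 85, 10]
Insert 85: [27, 37, 85, 92, 10]
Insert 10: [10, 27, 37, 85, 92]

Sorted: [10, 27, 37, 85, 92]


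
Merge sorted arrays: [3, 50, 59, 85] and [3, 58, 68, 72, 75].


Take 3 from A
Take 3 from B
Take 50 from A
Take 58 from B
Take 59 from A
Take 68 from B
Take 72 from B
Take 75 from B

Merged: [3, 3, 50, 58, 59, 68, 72, 75, 85]


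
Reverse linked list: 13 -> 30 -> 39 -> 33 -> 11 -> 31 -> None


Step 1: curr=13, set curr.next=prev(None) | reversed so far: 13
Step 2: curr=30, set curr.next=prev(13) | reversed so far: 30 -> 13
Step 3: curr=39, set curr.next=prev(30) | reversed so far: 39 -> 30 -> 13
Step 4: curr=33, set curr.next=prev(39) | reversed so far: 33 -> 39 -> 30 -> 13
Step 5: curr=11, set curr.next=prev(33) | reversed so far: 11 -> 33 -> 39 -> 30 -> 13
Step 6: curr=31, set curr.next=prev(11) | reversed so far: 31 -> 11 -> 33 -> 39 -> 30 -> 13

31 -> 11 -> 33 -> 39 -> 30 -> 13 -> None


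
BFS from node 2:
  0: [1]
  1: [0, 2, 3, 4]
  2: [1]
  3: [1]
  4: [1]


Visit 2, enqueue [1]
Visit 1, enqueue [0, 3, 4]
Visit 0, enqueue []
Visit 3, enqueue []
Visit 4, enqueue []

BFS order: [2, 1, 0, 3, 4]


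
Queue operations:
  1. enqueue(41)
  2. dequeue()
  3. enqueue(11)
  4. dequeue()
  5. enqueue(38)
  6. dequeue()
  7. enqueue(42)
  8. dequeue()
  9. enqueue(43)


enqueue(41) -> [41]
dequeue()->41, []
enqueue(11) -> [11]
dequeue()->11, []
enqueue(38) -> [38]
dequeue()->38, []
enqueue(42) -> [42]
dequeue()->42, []
enqueue(43) -> [43]

Final queue: [43]


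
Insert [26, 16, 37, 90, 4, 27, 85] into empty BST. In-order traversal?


Insert 26: root
Insert 16: L from 26
Insert 37: R from 26
Insert 90: R from 26 -> R from 37
Insert 4: L from 26 -> L from 16
Insert 27: R from 26 -> L from 37
Insert 85: R from 26 -> R from 37 -> L from 90

In-order: [4, 16, 26, 27, 37, 85, 90]


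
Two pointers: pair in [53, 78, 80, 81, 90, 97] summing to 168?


lo=0(53)+hi=5(97)=150
lo=1(78)+hi=5(97)=175
lo=1(78)+hi=4(90)=168

Yes: 78+90=168


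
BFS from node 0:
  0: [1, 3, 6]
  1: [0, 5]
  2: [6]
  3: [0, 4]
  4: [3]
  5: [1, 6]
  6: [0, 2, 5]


Visit 0, enqueue [1, 3, 6]
Visit 1, enqueue [5]
Visit 3, enqueue [4]
Visit 6, enqueue [2]
Visit 5, enqueue []
Visit 4, enqueue []
Visit 2, enqueue []

BFS order: [0, 1, 3, 6, 5, 4, 2]


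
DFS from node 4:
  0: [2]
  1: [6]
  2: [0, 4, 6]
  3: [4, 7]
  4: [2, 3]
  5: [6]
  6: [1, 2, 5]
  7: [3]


Visit 4, push [3, 2]
Visit 2, push [6, 0]
Visit 0, push []
Visit 6, push [5, 1]
Visit 1, push []
Visit 5, push []
Visit 3, push [7]
Visit 7, push []

DFS order: [4, 2, 0, 6, 1, 5, 3, 7]


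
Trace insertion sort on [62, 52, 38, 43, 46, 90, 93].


Initial: [62, 52, 38, 43, 46, 90, 93]
Insert 52: [52, 62, 38, 43, 46, 90, 93]
Insert 38: [38, 52, 62, 43, 46, 90, 93]
Insert 43: [38, 43, 52, 62, 46, 90, 93]
Insert 46: [38, 43, 46, 52, 62, 90, 93]
Insert 90: [38, 43, 46, 52, 62, 90, 93]
Insert 93: [38, 43, 46, 52, 62, 90, 93]

Sorted: [38, 43, 46, 52, 62, 90, 93]


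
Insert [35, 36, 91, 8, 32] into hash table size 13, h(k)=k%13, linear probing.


Insert 35: h=9 -> slot 9
Insert 36: h=10 -> slot 10
Insert 91: h=0 -> slot 0
Insert 8: h=8 -> slot 8
Insert 32: h=6 -> slot 6

Table: [91, None, None, None, None, None, 32, None, 8, 35, 36, None, None]


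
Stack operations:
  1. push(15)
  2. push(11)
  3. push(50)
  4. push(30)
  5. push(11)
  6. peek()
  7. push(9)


push(15) -> [15]
push(11) -> [15, 11]
push(50) -> [15, 11, 50]
push(30) -> [15, 11, 50, 30]
push(11) -> [15, 11, 50, 30, 11]
peek()->11
push(9) -> [15, 11, 50, 30, 11, 9]

Final stack: [15, 11, 50, 30, 11, 9]


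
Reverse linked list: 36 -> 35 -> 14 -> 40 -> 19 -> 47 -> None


Step 1: curr=36, set curr.next=prev(None) | reversed so far: 36
Step 2: curr=35, set curr.next=prev(36) | reversed so far: 35 -> 36
Step 3: curr=14, set curr.next=prev(35) | reversed so far: 14 -> 35 -> 36
Step 4: curr=40, set curr.next=prev(14) | reversed so far: 40 -> 14 -> 35 -> 36
Step 5: curr=19, set curr.next=prev(40) | reversed so far: 19 -> 40 -> 14 -> 35 -> 36
Step 6: curr=47, set curr.next=prev(19) | reversed so far: 47 -> 19 -> 40 -> 14 -> 35 -> 36

47 -> 19 -> 40 -> 14 -> 35 -> 36 -> None


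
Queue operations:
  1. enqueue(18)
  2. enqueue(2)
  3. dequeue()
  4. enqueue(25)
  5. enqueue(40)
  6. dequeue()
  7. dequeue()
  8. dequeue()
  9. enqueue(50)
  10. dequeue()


enqueue(18) -> [18]
enqueue(2) -> [18, 2]
dequeue()->18, [2]
enqueue(25) -> [2, 25]
enqueue(40) -> [2, 25, 40]
dequeue()->2, [25, 40]
dequeue()->25, [40]
dequeue()->40, []
enqueue(50) -> [50]
dequeue()->50, []

Final queue: []


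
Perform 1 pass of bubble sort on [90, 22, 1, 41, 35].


Initial: [90, 22, 1, 41, 35]
Pass 1: [22, 1, 41, 35, 90] (4 swaps)

After 1 pass: [22, 1, 41, 35, 90]


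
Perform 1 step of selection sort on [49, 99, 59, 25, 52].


Initial: [49, 99, 59, 25, 52]
Step 1: min=25 at 3
  Swap: [25, 99, 59, 49, 52]

After 1 step: [25, 99, 59, 49, 52]


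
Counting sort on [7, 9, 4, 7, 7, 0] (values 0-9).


Input: [7, 9, 4, 7, 7, 0]
Counts: [1, 0, 0, 0, 1, 0, 0, 3, 0, 1]

Sorted: [0, 4, 7, 7, 7, 9]


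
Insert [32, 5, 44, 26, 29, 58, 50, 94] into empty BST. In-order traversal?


Insert 32: root
Insert 5: L from 32
Insert 44: R from 32
Insert 26: L from 32 -> R from 5
Insert 29: L from 32 -> R from 5 -> R from 26
Insert 58: R from 32 -> R from 44
Insert 50: R from 32 -> R from 44 -> L from 58
Insert 94: R from 32 -> R from 44 -> R from 58

In-order: [5, 26, 29, 32, 44, 50, 58, 94]


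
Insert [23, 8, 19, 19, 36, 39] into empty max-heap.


Insert 23: [23]
Insert 8: [23, 8]
Insert 19: [23, 8, 19]
Insert 19: [23, 19, 19, 8]
Insert 36: [36, 23, 19, 8, 19]
Insert 39: [39, 23, 36, 8, 19, 19]

Final heap: [39, 23, 36, 8, 19, 19]


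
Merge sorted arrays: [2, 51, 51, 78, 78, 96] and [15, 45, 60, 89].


Take 2 from A
Take 15 from B
Take 45 from B
Take 51 from A
Take 51 from A
Take 60 from B
Take 78 from A
Take 78 from A
Take 89 from B

Merged: [2, 15, 45, 51, 51, 60, 78, 78, 89, 96]


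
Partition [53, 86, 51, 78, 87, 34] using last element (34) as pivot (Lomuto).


Pivot: 34
Place pivot at 0: [34, 86, 51, 78, 87, 53]

Partitioned: [34, 86, 51, 78, 87, 53]


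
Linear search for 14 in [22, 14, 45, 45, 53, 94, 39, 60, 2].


i=0: 22!=14
i=1: 14==14 found!

Found at 1, 2 comps


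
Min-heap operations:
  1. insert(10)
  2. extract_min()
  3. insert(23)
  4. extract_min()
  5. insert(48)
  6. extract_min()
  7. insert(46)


insert(10) -> [10]
extract_min()->10, []
insert(23) -> [23]
extract_min()->23, []
insert(48) -> [48]
extract_min()->48, []
insert(46) -> [46]

Final heap: [46]


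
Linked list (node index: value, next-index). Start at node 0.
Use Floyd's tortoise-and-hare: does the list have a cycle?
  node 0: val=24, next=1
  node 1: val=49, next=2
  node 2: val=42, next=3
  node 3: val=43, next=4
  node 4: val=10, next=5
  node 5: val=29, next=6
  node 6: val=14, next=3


Floyd's tortoise (slow, +1) and hare (fast, +2):
  init: slow=0, fast=0
  step 1: slow=1, fast=2
  step 2: slow=2, fast=4
  step 3: slow=3, fast=6
  step 4: slow=4, fast=4
  slow == fast at node 4: cycle detected

Cycle: yes


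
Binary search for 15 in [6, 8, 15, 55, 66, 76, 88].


Step 1: lo=0, hi=6, mid=3, val=55
Step 2: lo=0, hi=2, mid=1, val=8
Step 3: lo=2, hi=2, mid=2, val=15

Found at index 2


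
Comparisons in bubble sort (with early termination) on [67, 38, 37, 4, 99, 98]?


Algorithm: bubble sort (with early termination)
Input: [67, 38, 37, 4, 99, 98]
Sorted: [4, 37, 38, 67, 98, 99]

14


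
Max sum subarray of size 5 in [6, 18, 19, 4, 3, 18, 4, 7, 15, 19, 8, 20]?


[0:5]: 50
[1:6]: 62
[2:7]: 48
[3:8]: 36
[4:9]: 47
[5:10]: 63
[6:11]: 53
[7:12]: 69

Max: 69 at [7:12]


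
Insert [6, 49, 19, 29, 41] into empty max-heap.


Insert 6: [6]
Insert 49: [49, 6]
Insert 19: [49, 6, 19]
Insert 29: [49, 29, 19, 6]
Insert 41: [49, 41, 19, 6, 29]

Final heap: [49, 41, 19, 6, 29]


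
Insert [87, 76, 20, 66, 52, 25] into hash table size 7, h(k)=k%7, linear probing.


Insert 87: h=3 -> slot 3
Insert 76: h=6 -> slot 6
Insert 20: h=6, 1 probes -> slot 0
Insert 66: h=3, 1 probes -> slot 4
Insert 52: h=3, 2 probes -> slot 5
Insert 25: h=4, 4 probes -> slot 1

Table: [20, 25, None, 87, 66, 52, 76]


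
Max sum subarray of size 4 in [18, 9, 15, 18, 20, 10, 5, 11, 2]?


[0:4]: 60
[1:5]: 62
[2:6]: 63
[3:7]: 53
[4:8]: 46
[5:9]: 28

Max: 63 at [2:6]


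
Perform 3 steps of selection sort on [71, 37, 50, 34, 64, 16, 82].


Initial: [71, 37, 50, 34, 64, 16, 82]
Step 1: min=16 at 5
  Swap: [16, 37, 50, 34, 64, 71, 82]
Step 2: min=34 at 3
  Swap: [16, 34, 50, 37, 64, 71, 82]
Step 3: min=37 at 3
  Swap: [16, 34, 37, 50, 64, 71, 82]

After 3 steps: [16, 34, 37, 50, 64, 71, 82]


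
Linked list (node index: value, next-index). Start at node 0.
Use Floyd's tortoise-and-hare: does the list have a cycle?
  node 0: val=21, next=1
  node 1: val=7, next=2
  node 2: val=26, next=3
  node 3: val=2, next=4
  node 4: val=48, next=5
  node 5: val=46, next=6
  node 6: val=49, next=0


Floyd's tortoise (slow, +1) and hare (fast, +2):
  init: slow=0, fast=0
  step 1: slow=1, fast=2
  step 2: slow=2, fast=4
  step 3: slow=3, fast=6
  step 4: slow=4, fast=1
  step 5: slow=5, fast=3
  step 6: slow=6, fast=5
  step 7: slow=0, fast=0
  slow == fast at node 0: cycle detected

Cycle: yes


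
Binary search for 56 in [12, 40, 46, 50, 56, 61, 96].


Step 1: lo=0, hi=6, mid=3, val=50
Step 2: lo=4, hi=6, mid=5, val=61
Step 3: lo=4, hi=4, mid=4, val=56

Found at index 4


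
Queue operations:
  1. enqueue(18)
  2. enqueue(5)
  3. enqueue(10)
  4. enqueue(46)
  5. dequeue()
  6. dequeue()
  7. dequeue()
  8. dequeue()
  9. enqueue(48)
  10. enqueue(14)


enqueue(18) -> [18]
enqueue(5) -> [18, 5]
enqueue(10) -> [18, 5, 10]
enqueue(46) -> [18, 5, 10, 46]
dequeue()->18, [5, 10, 46]
dequeue()->5, [10, 46]
dequeue()->10, [46]
dequeue()->46, []
enqueue(48) -> [48]
enqueue(14) -> [48, 14]

Final queue: [48, 14]


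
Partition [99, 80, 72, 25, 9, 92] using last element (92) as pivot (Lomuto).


Pivot: 92
  80 <= 92: swap -> [80, 99, 72, 25, 9, 92]
  72 <= 92: swap -> [80, 72, 99, 25, 9, 92]
  25 <= 92: swap -> [80, 72, 25, 99, 9, 92]
  9 <= 92: swap -> [80, 72, 25, 9, 99, 92]
Place pivot at 4: [80, 72, 25, 9, 92, 99]

Partitioned: [80, 72, 25, 9, 92, 99]


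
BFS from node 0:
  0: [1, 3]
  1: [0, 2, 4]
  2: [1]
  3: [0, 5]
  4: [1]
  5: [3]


Visit 0, enqueue [1, 3]
Visit 1, enqueue [2, 4]
Visit 3, enqueue [5]
Visit 2, enqueue []
Visit 4, enqueue []
Visit 5, enqueue []

BFS order: [0, 1, 3, 2, 4, 5]


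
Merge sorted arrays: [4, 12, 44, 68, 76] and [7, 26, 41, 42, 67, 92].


Take 4 from A
Take 7 from B
Take 12 from A
Take 26 from B
Take 41 from B
Take 42 from B
Take 44 from A
Take 67 from B
Take 68 from A
Take 76 from A

Merged: [4, 7, 12, 26, 41, 42, 44, 67, 68, 76, 92]


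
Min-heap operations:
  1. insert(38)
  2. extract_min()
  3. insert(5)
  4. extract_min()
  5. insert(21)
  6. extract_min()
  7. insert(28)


insert(38) -> [38]
extract_min()->38, []
insert(5) -> [5]
extract_min()->5, []
insert(21) -> [21]
extract_min()->21, []
insert(28) -> [28]

Final heap: [28]


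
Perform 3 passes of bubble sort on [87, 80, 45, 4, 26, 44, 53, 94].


Initial: [87, 80, 45, 4, 26, 44, 53, 94]
Pass 1: [80, 45, 4, 26, 44, 53, 87, 94] (6 swaps)
Pass 2: [45, 4, 26, 44, 53, 80, 87, 94] (5 swaps)
Pass 3: [4, 26, 44, 45, 53, 80, 87, 94] (3 swaps)

After 3 passes: [4, 26, 44, 45, 53, 80, 87, 94]


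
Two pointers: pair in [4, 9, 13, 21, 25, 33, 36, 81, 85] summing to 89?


lo=0(4)+hi=8(85)=89

Yes: 4+85=89


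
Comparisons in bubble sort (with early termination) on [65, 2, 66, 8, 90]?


Algorithm: bubble sort (with early termination)
Input: [65, 2, 66, 8, 90]
Sorted: [2, 8, 65, 66, 90]

9


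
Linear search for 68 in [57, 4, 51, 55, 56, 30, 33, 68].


i=0: 57!=68
i=1: 4!=68
i=2: 51!=68
i=3: 55!=68
i=4: 56!=68
i=5: 30!=68
i=6: 33!=68
i=7: 68==68 found!

Found at 7, 8 comps


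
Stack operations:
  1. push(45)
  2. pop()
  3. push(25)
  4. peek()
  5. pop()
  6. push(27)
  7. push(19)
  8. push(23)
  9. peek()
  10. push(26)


push(45) -> [45]
pop()->45, []
push(25) -> [25]
peek()->25
pop()->25, []
push(27) -> [27]
push(19) -> [27, 19]
push(23) -> [27, 19, 23]
peek()->23
push(26) -> [27, 19, 23, 26]

Final stack: [27, 19, 23, 26]


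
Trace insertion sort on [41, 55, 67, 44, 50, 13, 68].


Initial: [41, 55, 67, 44, 50, 13, 68]
Insert 55: [41, 55, 67, 44, 50, 13, 68]
Insert 67: [41, 55, 67, 44, 50, 13, 68]
Insert 44: [41, 44, 55, 67, 50, 13, 68]
Insert 50: [41, 44, 50, 55, 67, 13, 68]
Insert 13: [13, 41, 44, 50, 55, 67, 68]
Insert 68: [13, 41, 44, 50, 55, 67, 68]

Sorted: [13, 41, 44, 50, 55, 67, 68]


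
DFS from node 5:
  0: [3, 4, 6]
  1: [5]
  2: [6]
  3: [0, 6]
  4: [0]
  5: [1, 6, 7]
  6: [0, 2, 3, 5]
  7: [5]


Visit 5, push [7, 6, 1]
Visit 1, push []
Visit 6, push [3, 2, 0]
Visit 0, push [4, 3]
Visit 3, push []
Visit 4, push []
Visit 2, push []
Visit 7, push []

DFS order: [5, 1, 6, 0, 3, 4, 2, 7]


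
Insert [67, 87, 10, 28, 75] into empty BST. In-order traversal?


Insert 67: root
Insert 87: R from 67
Insert 10: L from 67
Insert 28: L from 67 -> R from 10
Insert 75: R from 67 -> L from 87

In-order: [10, 28, 67, 75, 87]


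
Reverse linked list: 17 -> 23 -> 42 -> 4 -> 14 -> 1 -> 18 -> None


Step 1: curr=17, set curr.next=prev(None) | reversed so far: 17
Step 2: curr=23, set curr.next=prev(17) | reversed so far: 23 -> 17
Step 3: curr=42, set curr.next=prev(23) | reversed so far: 42 -> 23 -> 17
Step 4: curr=4, set curr.next=prev(42) | reversed so far: 4 -> 42 -> 23 -> 17
Step 5: curr=14, set curr.next=prev(4) | reversed so far: 14 -> 4 -> 42 -> 23 -> 17
Step 6: curr=1, set curr.next=prev(14) | reversed so far: 1 -> 14 -> 4 -> 42 -> 23 -> 17
Step 7: curr=18, set curr.next=prev(1) | reversed so far: 18 -> 1 -> 14 -> 4 -> 42 -> 23 -> 17

18 -> 1 -> 14 -> 4 -> 42 -> 23 -> 17 -> None


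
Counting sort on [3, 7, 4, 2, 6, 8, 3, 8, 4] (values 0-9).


Input: [3, 7, 4, 2, 6, 8, 3, 8, 4]
Counts: [0, 0, 1, 2, 2, 0, 1, 1, 2, 0]

Sorted: [2, 3, 3, 4, 4, 6, 7, 8, 8]


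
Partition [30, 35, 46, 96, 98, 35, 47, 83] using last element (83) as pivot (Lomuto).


Pivot: 83
  30 <= 83: advance i (no swap)
  35 <= 83: advance i (no swap)
  46 <= 83: advance i (no swap)
  35 <= 83: swap -> [30, 35, 46, 35, 98, 96, 47, 83]
  47 <= 83: swap -> [30, 35, 46, 35, 47, 96, 98, 83]
Place pivot at 5: [30, 35, 46, 35, 47, 83, 98, 96]

Partitioned: [30, 35, 46, 35, 47, 83, 98, 96]


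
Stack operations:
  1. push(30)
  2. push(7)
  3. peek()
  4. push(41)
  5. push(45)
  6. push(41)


push(30) -> [30]
push(7) -> [30, 7]
peek()->7
push(41) -> [30, 7, 41]
push(45) -> [30, 7, 41, 45]
push(41) -> [30, 7, 41, 45, 41]

Final stack: [30, 7, 41, 45, 41]


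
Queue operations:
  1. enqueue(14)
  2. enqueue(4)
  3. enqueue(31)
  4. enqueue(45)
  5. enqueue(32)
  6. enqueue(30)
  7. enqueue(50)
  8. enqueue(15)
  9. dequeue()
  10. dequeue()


enqueue(14) -> [14]
enqueue(4) -> [14, 4]
enqueue(31) -> [14, 4, 31]
enqueue(45) -> [14, 4, 31, 45]
enqueue(32) -> [14, 4, 31, 45, 32]
enqueue(30) -> [14, 4, 31, 45, 32, 30]
enqueue(50) -> [14, 4, 31, 45, 32, 30, 50]
enqueue(15) -> [14, 4, 31, 45, 32, 30, 50, 15]
dequeue()->14, [4, 31, 45, 32, 30, 50, 15]
dequeue()->4, [31, 45, 32, 30, 50, 15]

Final queue: [31, 45, 32, 30, 50, 15]


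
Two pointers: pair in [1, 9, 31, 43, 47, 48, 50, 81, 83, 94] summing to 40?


lo=0(1)+hi=9(94)=95
lo=0(1)+hi=8(83)=84
lo=0(1)+hi=7(81)=82
lo=0(1)+hi=6(50)=51
lo=0(1)+hi=5(48)=49
lo=0(1)+hi=4(47)=48
lo=0(1)+hi=3(43)=44
lo=0(1)+hi=2(31)=32
lo=1(9)+hi=2(31)=40

Yes: 9+31=40


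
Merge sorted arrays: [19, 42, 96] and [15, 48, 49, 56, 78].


Take 15 from B
Take 19 from A
Take 42 from A
Take 48 from B
Take 49 from B
Take 56 from B
Take 78 from B

Merged: [15, 19, 42, 48, 49, 56, 78, 96]


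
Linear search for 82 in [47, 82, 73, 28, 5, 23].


i=0: 47!=82
i=1: 82==82 found!

Found at 1, 2 comps


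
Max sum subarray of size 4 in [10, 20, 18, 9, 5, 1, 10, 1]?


[0:4]: 57
[1:5]: 52
[2:6]: 33
[3:7]: 25
[4:8]: 17

Max: 57 at [0:4]


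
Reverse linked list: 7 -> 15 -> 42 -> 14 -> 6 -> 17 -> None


Step 1: curr=7, set curr.next=prev(None) | reversed so far: 7
Step 2: curr=15, set curr.next=prev(7) | reversed so far: 15 -> 7
Step 3: curr=42, set curr.next=prev(15) | reversed so far: 42 -> 15 -> 7
Step 4: curr=14, set curr.next=prev(42) | reversed so far: 14 -> 42 -> 15 -> 7
Step 5: curr=6, set curr.next=prev(14) | reversed so far: 6 -> 14 -> 42 -> 15 -> 7
Step 6: curr=17, set curr.next=prev(6) | reversed so far: 17 -> 6 -> 14 -> 42 -> 15 -> 7

17 -> 6 -> 14 -> 42 -> 15 -> 7 -> None


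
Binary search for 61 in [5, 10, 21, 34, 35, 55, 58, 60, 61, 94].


Step 1: lo=0, hi=9, mid=4, val=35
Step 2: lo=5, hi=9, mid=7, val=60
Step 3: lo=8, hi=9, mid=8, val=61

Found at index 8


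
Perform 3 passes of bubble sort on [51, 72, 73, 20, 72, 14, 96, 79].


Initial: [51, 72, 73, 20, 72, 14, 96, 79]
Pass 1: [51, 72, 20, 72, 14, 73, 79, 96] (4 swaps)
Pass 2: [51, 20, 72, 14, 72, 73, 79, 96] (2 swaps)
Pass 3: [20, 51, 14, 72, 72, 73, 79, 96] (2 swaps)

After 3 passes: [20, 51, 14, 72, 72, 73, 79, 96]


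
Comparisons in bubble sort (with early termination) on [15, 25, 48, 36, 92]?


Algorithm: bubble sort (with early termination)
Input: [15, 25, 48, 36, 92]
Sorted: [15, 25, 36, 48, 92]

7


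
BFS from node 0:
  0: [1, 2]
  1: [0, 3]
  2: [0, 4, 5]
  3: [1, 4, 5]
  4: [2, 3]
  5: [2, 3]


Visit 0, enqueue [1, 2]
Visit 1, enqueue [3]
Visit 2, enqueue [4, 5]
Visit 3, enqueue []
Visit 4, enqueue []
Visit 5, enqueue []

BFS order: [0, 1, 2, 3, 4, 5]


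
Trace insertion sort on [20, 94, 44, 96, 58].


Initial: [20, 94, 44, 96, 58]
Insert 94: [20, 94, 44, 96, 58]
Insert 44: [20, 44, 94, 96, 58]
Insert 96: [20, 44, 94, 96, 58]
Insert 58: [20, 44, 58, 94, 96]

Sorted: [20, 44, 58, 94, 96]


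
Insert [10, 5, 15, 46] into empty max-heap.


Insert 10: [10]
Insert 5: [10, 5]
Insert 15: [15, 5, 10]
Insert 46: [46, 15, 10, 5]

Final heap: [46, 15, 10, 5]


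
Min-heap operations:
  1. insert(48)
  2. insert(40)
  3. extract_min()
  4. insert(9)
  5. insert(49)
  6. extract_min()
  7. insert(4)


insert(48) -> [48]
insert(40) -> [40, 48]
extract_min()->40, [48]
insert(9) -> [9, 48]
insert(49) -> [9, 48, 49]
extract_min()->9, [48, 49]
insert(4) -> [4, 49, 48]

Final heap: [4, 49, 48]


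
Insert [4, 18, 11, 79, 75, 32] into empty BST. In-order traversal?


Insert 4: root
Insert 18: R from 4
Insert 11: R from 4 -> L from 18
Insert 79: R from 4 -> R from 18
Insert 75: R from 4 -> R from 18 -> L from 79
Insert 32: R from 4 -> R from 18 -> L from 79 -> L from 75

In-order: [4, 11, 18, 32, 75, 79]


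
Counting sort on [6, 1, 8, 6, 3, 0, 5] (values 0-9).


Input: [6, 1, 8, 6, 3, 0, 5]
Counts: [1, 1, 0, 1, 0, 1, 2, 0, 1, 0]

Sorted: [0, 1, 3, 5, 6, 6, 8]


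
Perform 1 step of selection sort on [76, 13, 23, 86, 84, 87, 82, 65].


Initial: [76, 13, 23, 86, 84, 87, 82, 65]
Step 1: min=13 at 1
  Swap: [13, 76, 23, 86, 84, 87, 82, 65]

After 1 step: [13, 76, 23, 86, 84, 87, 82, 65]


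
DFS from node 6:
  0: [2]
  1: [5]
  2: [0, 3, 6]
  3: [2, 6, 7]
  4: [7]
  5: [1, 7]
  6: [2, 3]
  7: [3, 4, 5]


Visit 6, push [3, 2]
Visit 2, push [3, 0]
Visit 0, push []
Visit 3, push [7]
Visit 7, push [5, 4]
Visit 4, push []
Visit 5, push [1]
Visit 1, push []

DFS order: [6, 2, 0, 3, 7, 4, 5, 1]


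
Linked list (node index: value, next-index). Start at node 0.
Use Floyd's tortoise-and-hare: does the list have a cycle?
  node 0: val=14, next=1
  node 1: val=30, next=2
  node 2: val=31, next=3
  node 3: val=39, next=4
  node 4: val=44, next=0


Floyd's tortoise (slow, +1) and hare (fast, +2):
  init: slow=0, fast=0
  step 1: slow=1, fast=2
  step 2: slow=2, fast=4
  step 3: slow=3, fast=1
  step 4: slow=4, fast=3
  step 5: slow=0, fast=0
  slow == fast at node 0: cycle detected

Cycle: yes


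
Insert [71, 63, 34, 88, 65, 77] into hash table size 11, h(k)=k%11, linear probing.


Insert 71: h=5 -> slot 5
Insert 63: h=8 -> slot 8
Insert 34: h=1 -> slot 1
Insert 88: h=0 -> slot 0
Insert 65: h=10 -> slot 10
Insert 77: h=0, 2 probes -> slot 2

Table: [88, 34, 77, None, None, 71, None, None, 63, None, 65]


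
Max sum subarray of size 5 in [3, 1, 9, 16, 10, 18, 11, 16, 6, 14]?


[0:5]: 39
[1:6]: 54
[2:7]: 64
[3:8]: 71
[4:9]: 61
[5:10]: 65

Max: 71 at [3:8]


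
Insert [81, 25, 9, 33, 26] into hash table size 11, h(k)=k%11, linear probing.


Insert 81: h=4 -> slot 4
Insert 25: h=3 -> slot 3
Insert 9: h=9 -> slot 9
Insert 33: h=0 -> slot 0
Insert 26: h=4, 1 probes -> slot 5

Table: [33, None, None, 25, 81, 26, None, None, None, 9, None]


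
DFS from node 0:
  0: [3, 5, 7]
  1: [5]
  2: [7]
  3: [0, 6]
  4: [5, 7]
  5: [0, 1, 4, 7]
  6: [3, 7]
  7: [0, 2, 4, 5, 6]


Visit 0, push [7, 5, 3]
Visit 3, push [6]
Visit 6, push [7]
Visit 7, push [5, 4, 2]
Visit 2, push []
Visit 4, push [5]
Visit 5, push [1]
Visit 1, push []

DFS order: [0, 3, 6, 7, 2, 4, 5, 1]


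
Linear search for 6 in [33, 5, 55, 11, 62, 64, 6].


i=0: 33!=6
i=1: 5!=6
i=2: 55!=6
i=3: 11!=6
i=4: 62!=6
i=5: 64!=6
i=6: 6==6 found!

Found at 6, 7 comps
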